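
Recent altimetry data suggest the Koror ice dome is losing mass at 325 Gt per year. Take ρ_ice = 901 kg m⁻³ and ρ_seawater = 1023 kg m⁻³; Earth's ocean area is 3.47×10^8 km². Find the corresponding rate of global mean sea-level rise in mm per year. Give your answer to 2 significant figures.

≈ 0.92 mm/yr

ρ_w = 1023 kg m⁻³. Annual water volume added = 325 Gt / ρ_w = 3.250×10^14 kg / 1023 kg m⁻³ = 3.177×10^11 m³.
Δh per year = 3.177×10^11 / 3.47×10^14 = 9.16×10^-4 m = 0.92 mm.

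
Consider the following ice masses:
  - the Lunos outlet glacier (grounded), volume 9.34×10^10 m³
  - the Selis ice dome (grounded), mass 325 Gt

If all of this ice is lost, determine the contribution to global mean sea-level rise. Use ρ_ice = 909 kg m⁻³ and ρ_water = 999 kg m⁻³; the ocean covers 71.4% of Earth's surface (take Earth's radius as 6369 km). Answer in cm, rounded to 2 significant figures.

Lunos: 9.34×10^10 m³ × (909/999) = 8.499×10^10 m³ of water.
Selis: 325 Gt = 3.250×10^14 kg; dividing by ρ_w = 999 kg m⁻³ gives 3.253×10^11 m³ of water.
Total added water ≈ 4.103×10^11 m³ over 3.64×10^14 m² → Δh = 1.13×10^-3 m = 0.11 cm.

≈ 0.11 cm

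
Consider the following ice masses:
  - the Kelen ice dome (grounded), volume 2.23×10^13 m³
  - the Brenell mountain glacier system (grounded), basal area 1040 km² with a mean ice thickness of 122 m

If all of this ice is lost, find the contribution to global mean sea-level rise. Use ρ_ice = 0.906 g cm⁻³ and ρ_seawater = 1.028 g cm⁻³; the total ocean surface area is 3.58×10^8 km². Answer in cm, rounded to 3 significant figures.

Kelen: 2.23×10^13 m³ × (906/1028) = 1.965×10^13 m³ of water.
Brenell: ice volume = 1040 km² × 122 m = 126.9 km³; 126.9 × (906/1028) = 111.8 km³ of water.
Total added water ≈ 1.977×10^13 m³ over 3.58×10^14 m² → Δh = 0.0552 m = 5.52 cm.

≈ 5.52 cm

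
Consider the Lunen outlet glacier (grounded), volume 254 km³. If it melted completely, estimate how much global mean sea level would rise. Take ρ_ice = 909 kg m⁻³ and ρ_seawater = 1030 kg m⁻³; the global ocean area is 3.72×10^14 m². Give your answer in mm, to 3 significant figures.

≈ 0.603 mm

Lunen: 254 km³ × (909/1030) = 224.2 km³ of water.
Spread over 3.72×10^14 m² of ocean, Δh = 2.242×10^11 / 3.72×10^14 = 6.03×10^-4 m = 0.603 mm.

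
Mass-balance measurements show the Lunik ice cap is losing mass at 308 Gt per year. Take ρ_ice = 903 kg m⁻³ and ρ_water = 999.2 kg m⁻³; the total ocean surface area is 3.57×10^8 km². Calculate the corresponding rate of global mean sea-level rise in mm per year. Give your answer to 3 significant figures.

≈ 0.863 mm/yr

ρ_w = 999.2 kg m⁻³. Annual water volume added = 308 Gt / ρ_w = 3.080×10^14 kg / 999.2 kg m⁻³ = 3.082×10^11 m³.
Δh per year = 3.082×10^11 / 3.57×10^14 = 8.63×10^-4 m = 0.863 mm.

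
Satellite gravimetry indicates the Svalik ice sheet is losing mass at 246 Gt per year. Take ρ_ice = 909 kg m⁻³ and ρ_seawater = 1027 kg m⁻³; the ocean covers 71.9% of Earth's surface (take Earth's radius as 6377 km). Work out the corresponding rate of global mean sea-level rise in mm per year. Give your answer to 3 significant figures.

ρ_w = 1027 kg m⁻³. Annual water volume added = 246 Gt / ρ_w = 2.460×10^14 kg / 1027 kg m⁻³ = 2.395×10^11 m³.
Δh per year = 2.395×10^11 / 3.67×10^14 = 6.52×10^-4 m = 0.652 mm.

≈ 0.652 mm/yr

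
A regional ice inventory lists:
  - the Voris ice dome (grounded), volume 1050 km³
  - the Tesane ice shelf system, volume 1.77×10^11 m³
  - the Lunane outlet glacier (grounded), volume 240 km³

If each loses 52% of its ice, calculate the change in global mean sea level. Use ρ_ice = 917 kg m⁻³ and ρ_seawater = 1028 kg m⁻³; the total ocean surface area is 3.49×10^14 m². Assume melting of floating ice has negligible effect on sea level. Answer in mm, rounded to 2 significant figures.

≈ 1.7 mm

Voris: 0.52 × 1050 km³ × (917/1028) = 487.0 km³ of water.
The Tesane ice shelf system is floating and already displaces its own weight of water, so its melt adds essentially nothing to sea level.
Lunane: 0.52 × 240 km³ × (917/1028) = 111.3 km³ of water.
Total added water ≈ 5.984×10^11 m³ over 3.49×10^14 m² → Δh = 1.71×10^-3 m = 1.7 mm.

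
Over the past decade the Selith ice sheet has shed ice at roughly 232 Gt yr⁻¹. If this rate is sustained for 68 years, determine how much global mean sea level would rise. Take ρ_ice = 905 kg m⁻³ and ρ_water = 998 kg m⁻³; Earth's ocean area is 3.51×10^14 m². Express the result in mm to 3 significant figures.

≈ 45.0 mm

Total mass lost = 232 Gt/yr × 68 yr = 1.578×10^4 Gt = 1.578×10^16 kg.
ρ_w = 998 kg m⁻³, so water volume = 1.578×10^16 / 998 = 1.581×10^13 m³.
Δh = 1.581×10^13 / 3.51×10^14 = 0.0450 m = 45.0 mm.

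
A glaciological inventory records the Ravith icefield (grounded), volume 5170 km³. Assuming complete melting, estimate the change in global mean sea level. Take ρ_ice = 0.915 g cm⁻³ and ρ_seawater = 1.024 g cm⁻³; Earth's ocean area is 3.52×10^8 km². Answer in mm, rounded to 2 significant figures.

Ravith: 5170 km³ × (915/1024) = 4620 km³ of water.
Spread over 3.52×10^14 m² of ocean, Δh = 4.620×10^12 / 3.52×10^14 = 0.0131 m = 13 mm.

≈ 13 mm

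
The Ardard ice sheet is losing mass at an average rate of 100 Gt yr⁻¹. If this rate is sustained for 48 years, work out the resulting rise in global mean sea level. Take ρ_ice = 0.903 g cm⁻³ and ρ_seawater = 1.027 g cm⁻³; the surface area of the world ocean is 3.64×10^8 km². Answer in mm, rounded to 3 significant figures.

Total mass lost = 100 Gt/yr × 48 yr = 4800 Gt = 4.800×10^15 kg.
ρ_w = 1.027 g cm⁻³ = 1027 kg m⁻³, so water volume = 4.800×10^15 / 1027 = 4.674×10^12 m³.
Δh = 4.674×10^12 / 3.64×10^14 = 0.0128 m = 12.8 mm.

≈ 12.8 mm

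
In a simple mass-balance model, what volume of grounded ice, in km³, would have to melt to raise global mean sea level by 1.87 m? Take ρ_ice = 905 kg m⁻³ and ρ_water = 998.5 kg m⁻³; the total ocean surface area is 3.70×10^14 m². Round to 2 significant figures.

Required water volume = Δh × A = 1.87 m × 3.70×10^14 m² = 6.919×10^14 m³ = 6.919×10^5 km³.
Ice volume = water volume × ρ_w/ρ_ice = 6.919×10^5 × 998.5/905 = 7.6×10^5 km³.

≈ 7.6×10^5 km³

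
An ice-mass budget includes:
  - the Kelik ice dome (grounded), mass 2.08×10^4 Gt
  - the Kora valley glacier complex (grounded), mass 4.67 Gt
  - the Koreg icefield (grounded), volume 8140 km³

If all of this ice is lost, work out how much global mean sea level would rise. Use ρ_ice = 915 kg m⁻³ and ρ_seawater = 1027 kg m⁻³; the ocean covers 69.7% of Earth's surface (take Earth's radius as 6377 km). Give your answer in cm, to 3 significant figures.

Kelik: 2.08×10^4 Gt = 2.080×10^16 kg; dividing by ρ_w = 1027 kg m⁻³ gives 2.025×10^13 m³ of water.
Kora: 4.67 Gt = 4.670×10^12 kg; dividing by ρ_w = 1027 kg m⁻³ gives 4.547×10^9 m³ of water.
Koreg: 8140 km³ × (915/1027) = 7252 km³ of water.
Total added water ≈ 2.751×10^13 m³ over 3.56×10^14 m² → Δh = 0.0772 m = 7.72 cm.

≈ 7.72 cm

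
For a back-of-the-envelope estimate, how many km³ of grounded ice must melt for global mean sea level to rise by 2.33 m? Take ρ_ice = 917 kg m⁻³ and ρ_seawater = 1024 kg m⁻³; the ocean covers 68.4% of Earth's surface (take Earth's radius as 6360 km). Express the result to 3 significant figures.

Required water volume = Δh × A = 2.33 m × 3.48×10^14 m² = 8.101×10^14 m³ = 8.101×10^5 km³.
Ice volume = water volume × ρ_w/ρ_ice = 8.101×10^5 × 1024/917 = 9.05×10^5 km³.

≈ 9.05×10^5 km³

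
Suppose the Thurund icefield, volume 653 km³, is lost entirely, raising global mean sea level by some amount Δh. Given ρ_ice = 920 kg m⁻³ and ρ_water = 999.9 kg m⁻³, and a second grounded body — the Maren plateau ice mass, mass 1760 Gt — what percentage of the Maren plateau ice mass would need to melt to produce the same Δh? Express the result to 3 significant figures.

≈ 34.1 %

Equal sea-level rise means equal mass of meltwater, i.e. equal mass of ice lost.
Ice mass of Thurund: 6.008×10^14 kg; ice mass of Maren: 1.760×10^15 kg.
Fraction required = 6.008×10^14 / 1.760×10^15 = 0.341 → 34.1 %.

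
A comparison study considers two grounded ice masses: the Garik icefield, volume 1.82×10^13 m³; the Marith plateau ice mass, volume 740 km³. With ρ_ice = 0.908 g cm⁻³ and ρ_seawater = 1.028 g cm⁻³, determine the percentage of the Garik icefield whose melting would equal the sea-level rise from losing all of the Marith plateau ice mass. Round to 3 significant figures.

≈ 4.07 %

Equal sea-level rise means equal mass of meltwater, i.e. equal mass of ice lost.
Ice mass of Marith: 6.719×10^14 kg; ice mass of Garik: 1.653×10^16 kg.
Fraction required = 6.719×10^14 / 1.653×10^16 = 0.0407 → 4.07 %.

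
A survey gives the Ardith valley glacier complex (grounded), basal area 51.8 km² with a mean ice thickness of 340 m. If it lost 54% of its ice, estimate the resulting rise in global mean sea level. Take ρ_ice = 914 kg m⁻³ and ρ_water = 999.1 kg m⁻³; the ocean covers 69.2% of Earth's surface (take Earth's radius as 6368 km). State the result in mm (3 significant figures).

≈ 0.0247 mm

Ardith: ice volume = 51.8 km² × 340 m = 17.61 km³; 0.54 × 17.61 × (914/999.1) = 8.700 km³ of water.
Spread over 3.53×10^14 m² of ocean, Δh = 8.700×10^9 / 3.53×10^14 = 2.47×10^-5 m = 0.0247 mm.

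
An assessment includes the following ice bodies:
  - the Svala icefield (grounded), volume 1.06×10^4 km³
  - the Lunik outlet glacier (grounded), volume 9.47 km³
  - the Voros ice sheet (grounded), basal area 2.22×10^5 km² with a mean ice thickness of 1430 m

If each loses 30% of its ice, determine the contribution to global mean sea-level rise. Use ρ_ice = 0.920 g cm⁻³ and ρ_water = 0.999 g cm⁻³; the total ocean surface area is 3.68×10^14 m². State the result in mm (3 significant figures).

Svala: 0.3 × 1.06×10^4 km³ × (920/999) = 2929 km³ of water.
Lunik: 0.3 × 9.47 km³ × (920/999) = 2.616 km³ of water.
Voros: ice volume = 2.22×10^5 km² × 1430 m = 3.175×10^5 km³; 0.3 × 3.175×10^5 × (920/999) = 8.771×10^4 km³ of water.
Total added water ≈ 9.064×10^13 m³ over 3.68×10^14 m² → Δh = 0.246 m = 246 mm.

≈ 246 mm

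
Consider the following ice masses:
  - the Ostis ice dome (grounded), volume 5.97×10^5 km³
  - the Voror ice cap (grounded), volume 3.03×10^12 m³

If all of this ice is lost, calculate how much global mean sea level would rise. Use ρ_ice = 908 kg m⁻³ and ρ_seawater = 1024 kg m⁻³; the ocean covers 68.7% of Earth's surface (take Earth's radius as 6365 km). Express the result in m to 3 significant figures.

Ostis: 5.97×10^5 km³ × (908/1024) = 5.294×10^5 km³ of water.
Voror: 3.03×10^12 m³ × (908/1024) = 2.687×10^12 m³ of water.
Total added water ≈ 5.321×10^14 m³ over 3.50×10^14 m² → Δh = 1.52 m.

≈ 1.52 m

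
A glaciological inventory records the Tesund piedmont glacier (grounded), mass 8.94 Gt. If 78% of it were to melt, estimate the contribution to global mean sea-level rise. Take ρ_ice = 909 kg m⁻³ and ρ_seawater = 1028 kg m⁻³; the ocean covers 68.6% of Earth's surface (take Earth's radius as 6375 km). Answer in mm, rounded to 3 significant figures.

Tesund: 0.78 × 8.94 Gt = 6.973×10^12 kg; dividing by ρ_w = 1028 kg m⁻³ gives 6.783×10^9 m³ of water.
Spread over 3.50×10^14 m² of ocean, Δh = 6.783×10^9 / 3.50×10^14 = 1.94×10^-5 m = 0.0194 mm.

≈ 0.0194 mm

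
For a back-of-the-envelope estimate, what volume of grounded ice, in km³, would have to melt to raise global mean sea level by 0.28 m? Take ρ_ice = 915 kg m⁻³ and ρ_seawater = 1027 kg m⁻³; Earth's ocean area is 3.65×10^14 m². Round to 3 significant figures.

Required water volume = Δh × A = 0.28 m × 3.65×10^14 m² = 1.022×10^14 m³ = 1.022×10^5 km³.
Ice volume = water volume × ρ_w/ρ_ice = 1.022×10^5 × 1027/915 = 1.15×10^5 km³.

≈ 1.15×10^5 km³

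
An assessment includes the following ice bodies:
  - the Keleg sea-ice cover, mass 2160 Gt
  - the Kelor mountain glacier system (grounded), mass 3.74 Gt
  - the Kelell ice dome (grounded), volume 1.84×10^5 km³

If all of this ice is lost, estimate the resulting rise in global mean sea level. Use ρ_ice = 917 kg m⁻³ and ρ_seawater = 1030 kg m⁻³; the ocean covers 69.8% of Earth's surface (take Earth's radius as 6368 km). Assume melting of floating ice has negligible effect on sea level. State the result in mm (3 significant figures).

The Keleg sea-ice cover is floating and already displaces its own weight of water, so its melt adds essentially nothing to sea level.
Kelor: 3.74 Gt = 3.740×10^12 kg; dividing by ρ_w = 1030 kg m⁻³ gives 3.631×10^9 m³ of water.
Kelell: 1.84×10^5 km³ × (917/1030) = 1.638×10^5 km³ of water.
Total added water ≈ 1.638×10^14 m³ over 3.56×10^14 m² → Δh = 0.461 m = 461 mm.

≈ 461 mm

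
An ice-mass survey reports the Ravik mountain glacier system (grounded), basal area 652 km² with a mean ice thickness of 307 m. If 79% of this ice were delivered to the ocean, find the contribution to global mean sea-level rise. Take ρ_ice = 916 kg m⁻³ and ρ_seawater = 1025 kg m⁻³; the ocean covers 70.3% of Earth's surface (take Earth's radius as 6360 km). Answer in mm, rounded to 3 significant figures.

≈ 0.395 mm

Ravik: ice volume = 652 km² × 307 m = 200.2 km³; 0.79 × 200.2 × (916/1025) = 141.3 km³ of water.
Spread over 3.57×10^14 m² of ocean, Δh = 1.413×10^11 / 3.57×10^14 = 3.95×10^-4 m = 0.395 mm.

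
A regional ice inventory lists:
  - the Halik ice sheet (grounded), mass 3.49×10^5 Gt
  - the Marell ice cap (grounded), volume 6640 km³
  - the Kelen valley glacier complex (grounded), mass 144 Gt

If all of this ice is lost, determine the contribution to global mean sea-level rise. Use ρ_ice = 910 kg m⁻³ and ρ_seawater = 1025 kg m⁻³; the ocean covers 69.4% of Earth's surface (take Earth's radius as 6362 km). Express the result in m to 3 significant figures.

Halik: 3.49×10^5 Gt = 3.490×10^17 kg; dividing by ρ_w = 1025 kg m⁻³ gives 3.405×10^14 m³ of water.
Marell: 6640 km³ × (910/1025) = 5895 km³ of water.
Kelen: 144 Gt = 1.440×10^14 kg; dividing by ρ_w = 1025 kg m⁻³ gives 1.405×10^11 m³ of water.
Total added water ≈ 3.465×10^14 m³ over 3.53×10^14 m² → Δh = 0.982 m.

≈ 0.982 m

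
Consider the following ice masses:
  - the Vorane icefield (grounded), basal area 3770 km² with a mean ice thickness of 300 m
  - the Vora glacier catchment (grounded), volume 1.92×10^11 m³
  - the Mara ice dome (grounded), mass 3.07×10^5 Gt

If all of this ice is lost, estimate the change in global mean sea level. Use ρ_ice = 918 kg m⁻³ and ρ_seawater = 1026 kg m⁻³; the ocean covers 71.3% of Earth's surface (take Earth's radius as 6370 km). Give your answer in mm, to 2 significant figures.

≈ 830 mm

Vorane: ice volume = 3770 km² × 300 m = 1131 km³; 1131 × (918/1026) = 1012 km³ of water.
Vora: 1.92×10^11 m³ × (918/1026) = 1.718×10^11 m³ of water.
Mara: 3.07×10^5 Gt = 3.070×10^17 kg; dividing by ρ_w = 1026 kg m⁻³ gives 2.992×10^14 m³ of water.
Total added water ≈ 3.004×10^14 m³ over 3.64×10^14 m² → Δh = 0.826 m = 830 mm.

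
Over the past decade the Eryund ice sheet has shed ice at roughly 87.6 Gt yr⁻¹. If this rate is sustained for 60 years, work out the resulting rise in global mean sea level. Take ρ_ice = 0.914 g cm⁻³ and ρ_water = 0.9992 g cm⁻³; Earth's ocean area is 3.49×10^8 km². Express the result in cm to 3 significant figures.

Total mass lost = 87.6 Gt/yr × 60 yr = 5256 Gt = 5.256×10^15 kg.
ρ_w = 0.9992 g cm⁻³ = 999.2 kg m⁻³, so water volume = 5.256×10^15 / 999.2 = 5.260×10^12 m³.
Δh = 5.260×10^12 / 3.49×10^14 = 0.0151 m = 1.51 cm.

≈ 1.51 cm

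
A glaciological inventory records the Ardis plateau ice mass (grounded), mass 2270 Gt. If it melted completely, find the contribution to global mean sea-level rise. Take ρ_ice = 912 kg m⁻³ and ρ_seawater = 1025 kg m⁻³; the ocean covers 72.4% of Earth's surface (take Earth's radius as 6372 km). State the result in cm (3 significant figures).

≈ 0.600 cm

Ardis: 2270 Gt = 2.270×10^15 kg; dividing by ρ_w = 1025 kg m⁻³ gives 2.215×10^12 m³ of water.
Spread over 3.69×10^14 m² of ocean, Δh = 2.215×10^12 / 3.69×10^14 = 6.00×10^-3 m = 0.600 cm.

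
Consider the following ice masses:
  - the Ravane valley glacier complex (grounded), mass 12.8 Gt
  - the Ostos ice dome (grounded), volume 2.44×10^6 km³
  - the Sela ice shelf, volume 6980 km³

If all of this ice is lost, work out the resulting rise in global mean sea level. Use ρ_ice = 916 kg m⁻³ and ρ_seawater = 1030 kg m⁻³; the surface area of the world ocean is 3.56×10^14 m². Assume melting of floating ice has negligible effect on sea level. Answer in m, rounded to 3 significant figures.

Ravane: 12.8 Gt = 1.280×10^13 kg; dividing by ρ_w = 1030 kg m⁻³ gives 1.243×10^10 m³ of water.
Ostos: 2.44×10^6 km³ × (916/1030) = 2.170×10^6 km³ of water.
The Sela ice shelf is floating and already displaces its own weight of water, so its melt adds essentially nothing to sea level.
Total added water ≈ 2.170×10^15 m³ over 3.56×10^14 m² → Δh = 6.10 m.

≈ 6.10 m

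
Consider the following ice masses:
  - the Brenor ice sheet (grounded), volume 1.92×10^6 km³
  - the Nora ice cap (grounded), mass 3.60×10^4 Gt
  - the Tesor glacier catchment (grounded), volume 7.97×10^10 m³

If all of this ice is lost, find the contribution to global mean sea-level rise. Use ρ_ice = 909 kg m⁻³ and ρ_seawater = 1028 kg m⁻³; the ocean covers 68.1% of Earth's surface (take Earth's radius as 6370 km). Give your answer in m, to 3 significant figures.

Brenor: 1.92×10^6 km³ × (909/1028) = 1.698×10^6 km³ of water.
Nora: 3.60×10^4 Gt = 3.600×10^16 kg; dividing by ρ_w = 1028 kg m⁻³ gives 3.502×10^13 m³ of water.
Tesor: 7.97×10^10 m³ × (909/1028) = 7.047×10^10 m³ of water.
Total added water ≈ 1.733×10^15 m³ over 3.47×10^14 m² → Δh = 4.99 m.

≈ 4.99 m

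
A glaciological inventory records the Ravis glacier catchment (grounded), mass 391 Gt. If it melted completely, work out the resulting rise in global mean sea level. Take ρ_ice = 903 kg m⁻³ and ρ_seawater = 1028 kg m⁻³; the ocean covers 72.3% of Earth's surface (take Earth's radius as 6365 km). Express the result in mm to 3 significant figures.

Ravis: 391 Gt = 3.910×10^14 kg; dividing by ρ_w = 1028 kg m⁻³ gives 3.804×10^11 m³ of water.
Spread over 3.68×10^14 m² of ocean, Δh = 3.804×10^11 / 3.68×10^14 = 1.03×10^-3 m = 1.03 mm.

≈ 1.03 mm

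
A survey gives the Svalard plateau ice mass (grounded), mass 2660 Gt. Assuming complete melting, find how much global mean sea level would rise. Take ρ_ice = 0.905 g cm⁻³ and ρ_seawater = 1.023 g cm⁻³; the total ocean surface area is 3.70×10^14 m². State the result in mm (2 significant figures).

Svalard: 2660 Gt = 2.660×10^15 kg; dividing by ρ_w = 1.023 g cm⁻³ = 1023 kg m⁻³ gives 2.600×10^12 m³ of water.
Spread over 3.70×10^14 m² of ocean, Δh = 2.600×10^12 / 3.70×10^14 = 7.03×10^-3 m = 7.0 mm.

≈ 7.0 mm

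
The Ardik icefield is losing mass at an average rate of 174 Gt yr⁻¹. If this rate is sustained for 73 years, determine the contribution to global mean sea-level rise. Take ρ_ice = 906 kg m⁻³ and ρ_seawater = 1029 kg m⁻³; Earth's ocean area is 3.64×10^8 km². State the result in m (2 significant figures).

≈ 0.034 m

Total mass lost = 174 Gt/yr × 73 yr = 1.270×10^4 Gt = 1.270×10^16 kg.
ρ_w = 1029 kg m⁻³, so water volume = 1.270×10^16 / 1029 = 1.234×10^13 m³.
Δh = 1.234×10^13 / 3.64×10^14 = 0.0339 m.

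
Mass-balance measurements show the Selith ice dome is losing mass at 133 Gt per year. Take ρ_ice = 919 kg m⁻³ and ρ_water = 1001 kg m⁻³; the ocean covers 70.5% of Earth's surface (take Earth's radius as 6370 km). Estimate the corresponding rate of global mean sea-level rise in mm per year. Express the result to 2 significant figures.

ρ_w = 1001 kg m⁻³. Annual water volume added = 133 Gt / ρ_w = 1.330×10^14 kg / 1001 kg m⁻³ = 1.329×10^11 m³.
Δh per year = 1.329×10^11 / 3.59×10^14 = 3.70×10^-4 m = 0.37 mm.

≈ 0.37 mm/yr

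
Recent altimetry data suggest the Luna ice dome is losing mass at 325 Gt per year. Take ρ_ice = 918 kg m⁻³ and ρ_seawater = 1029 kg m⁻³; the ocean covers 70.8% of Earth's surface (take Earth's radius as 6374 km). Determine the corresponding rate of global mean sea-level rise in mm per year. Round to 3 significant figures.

≈ 0.874 mm/yr

ρ_w = 1029 kg m⁻³. Annual water volume added = 325 Gt / ρ_w = 3.250×10^14 kg / 1029 kg m⁻³ = 3.158×10^11 m³.
Δh per year = 3.158×10^11 / 3.61×10^14 = 8.74×10^-4 m = 0.874 mm.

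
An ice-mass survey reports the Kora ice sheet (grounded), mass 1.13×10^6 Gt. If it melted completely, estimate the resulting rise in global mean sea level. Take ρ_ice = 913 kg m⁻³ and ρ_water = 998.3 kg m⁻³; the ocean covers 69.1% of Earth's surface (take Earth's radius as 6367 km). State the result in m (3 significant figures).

≈ 3.22 m

Kora: 1.13×10^6 Gt = 1.130×10^18 kg; dividing by ρ_w = 998.3 kg m⁻³ gives 1.132×10^15 m³ of water.
Spread over 3.52×10^14 m² of ocean, Δh = 1.132×10^15 / 3.52×10^14 = 3.22 m.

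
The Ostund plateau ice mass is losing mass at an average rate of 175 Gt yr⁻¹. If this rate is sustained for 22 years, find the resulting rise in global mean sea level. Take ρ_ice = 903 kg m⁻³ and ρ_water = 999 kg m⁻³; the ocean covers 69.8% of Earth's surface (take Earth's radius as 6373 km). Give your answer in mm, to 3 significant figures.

Total mass lost = 175 Gt/yr × 22 yr = 3850 Gt = 3.850×10^15 kg.
ρ_w = 999 kg m⁻³, so water volume = 3.850×10^15 / 999 = 3.854×10^12 m³.
Δh = 3.854×10^12 / 3.56×10^14 = 0.0108 m = 10.8 mm.

≈ 10.8 mm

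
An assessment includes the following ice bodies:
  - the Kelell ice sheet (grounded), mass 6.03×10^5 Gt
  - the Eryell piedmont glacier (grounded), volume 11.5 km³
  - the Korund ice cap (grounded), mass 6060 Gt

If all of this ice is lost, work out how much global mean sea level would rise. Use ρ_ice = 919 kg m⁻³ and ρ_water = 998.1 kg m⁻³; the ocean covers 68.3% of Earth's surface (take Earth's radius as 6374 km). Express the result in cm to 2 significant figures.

≈ 180 cm

Kelell: 6.03×10^5 Gt = 6.030×10^17 kg; dividing by ρ_w = 998.1 kg m⁻³ gives 6.041×10^14 m³ of water.
Eryell: 11.5 km³ × (919/998.1) = 10.59 km³ of water.
Korund: 6060 Gt = 6.060×10^15 kg; dividing by ρ_w = 998.1 kg m⁻³ gives 6.072×10^12 m³ of water.
Total added water ≈ 6.102×10^14 m³ over 3.49×10^14 m² → Δh = 1.75 m = 180 cm.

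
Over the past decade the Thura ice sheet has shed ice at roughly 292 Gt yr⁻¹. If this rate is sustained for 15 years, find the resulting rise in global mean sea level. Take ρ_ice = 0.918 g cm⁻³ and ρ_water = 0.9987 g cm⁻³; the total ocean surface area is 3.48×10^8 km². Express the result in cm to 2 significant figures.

≈ 1.3 cm

Total mass lost = 292 Gt/yr × 15 yr = 4380 Gt = 4.380×10^15 kg.
ρ_w = 0.9987 g cm⁻³ = 998.7 kg m⁻³, so water volume = 4.380×10^15 / 998.7 = 4.386×10^12 m³.
Δh = 4.386×10^12 / 3.48×10^14 = 0.0126 m = 1.3 cm.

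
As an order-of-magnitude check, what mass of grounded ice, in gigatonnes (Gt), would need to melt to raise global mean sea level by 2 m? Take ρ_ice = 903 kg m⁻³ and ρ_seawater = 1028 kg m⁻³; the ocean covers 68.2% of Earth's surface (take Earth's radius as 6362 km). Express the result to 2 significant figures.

≈ 7.1×10^5 Gt

Required water volume = Δh × A = 2 m × 3.47×10^14 m² = 6.938×10^14 m³.
ρ_w = 1028 kg m⁻³, so the mass of water = 6.938×10^14 m³ × 1028 kg m⁻³ = 7.132×10^17 kg = 7.1×10^5 Gt (and the same mass of ice, by conservation).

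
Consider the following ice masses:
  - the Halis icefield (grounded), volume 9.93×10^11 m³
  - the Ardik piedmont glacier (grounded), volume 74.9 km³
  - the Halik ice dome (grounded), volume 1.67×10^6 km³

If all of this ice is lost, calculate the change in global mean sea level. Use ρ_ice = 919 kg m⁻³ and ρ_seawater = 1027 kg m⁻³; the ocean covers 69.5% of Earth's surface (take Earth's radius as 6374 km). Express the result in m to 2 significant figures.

Halis: 9.93×10^11 m³ × (919/1027) = 8.886×10^11 m³ of water.
Ardik: 74.9 km³ × (919/1027) = 67.02 km³ of water.
Halik: 1.67×10^6 km³ × (919/1027) = 1.494×10^6 km³ of water.
Total added water ≈ 1.495×10^15 m³ over 3.55×10^14 m² → Δh = 4.21 m.

≈ 4.2 m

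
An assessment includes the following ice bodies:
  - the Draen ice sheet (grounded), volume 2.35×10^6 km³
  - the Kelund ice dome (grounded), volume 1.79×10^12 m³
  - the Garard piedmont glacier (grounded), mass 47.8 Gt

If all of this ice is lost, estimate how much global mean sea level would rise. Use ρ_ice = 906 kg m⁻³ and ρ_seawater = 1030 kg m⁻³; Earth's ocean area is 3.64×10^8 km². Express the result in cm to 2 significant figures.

Draen: 2.35×10^6 km³ × (906/1030) = 2.067×10^6 km³ of water.
Kelund: 1.79×10^12 m³ × (906/1030) = 1.575×10^12 m³ of water.
Garard: 47.8 Gt = 4.780×10^13 kg; dividing by ρ_w = 1030 kg m⁻³ gives 4.641×10^10 m³ of water.
Total added water ≈ 2.069×10^15 m³ over 3.64×10^14 m² → Δh = 5.68 m = 570 cm.

≈ 570 cm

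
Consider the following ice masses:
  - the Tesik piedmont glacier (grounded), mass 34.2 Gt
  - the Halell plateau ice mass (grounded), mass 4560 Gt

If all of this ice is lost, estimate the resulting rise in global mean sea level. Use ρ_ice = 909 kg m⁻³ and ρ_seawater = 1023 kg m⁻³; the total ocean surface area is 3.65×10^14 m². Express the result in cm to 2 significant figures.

Tesik: 34.2 Gt = 3.420×10^13 kg; dividing by ρ_w = 1023 kg m⁻³ gives 3.343×10^10 m³ of water.
Halell: 4560 Gt = 4.560×10^15 kg; dividing by ρ_w = 1023 kg m⁻³ gives 4.457×10^12 m³ of water.
Total added water ≈ 4.491×10^12 m³ over 3.65×10^14 m² → Δh = 0.0123 m = 1.2 cm.

≈ 1.2 cm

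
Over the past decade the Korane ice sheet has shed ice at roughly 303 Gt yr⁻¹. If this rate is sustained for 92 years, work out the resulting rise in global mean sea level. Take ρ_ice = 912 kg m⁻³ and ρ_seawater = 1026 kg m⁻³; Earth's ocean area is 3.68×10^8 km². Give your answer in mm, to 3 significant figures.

Total mass lost = 303 Gt/yr × 92 yr = 2.788×10^4 Gt = 2.788×10^16 kg.
ρ_w = 1026 kg m⁻³, so water volume = 2.788×10^16 / 1026 = 2.717×10^13 m³.
Δh = 2.717×10^13 / 3.68×10^14 = 0.0738 m = 73.8 mm.

≈ 73.8 mm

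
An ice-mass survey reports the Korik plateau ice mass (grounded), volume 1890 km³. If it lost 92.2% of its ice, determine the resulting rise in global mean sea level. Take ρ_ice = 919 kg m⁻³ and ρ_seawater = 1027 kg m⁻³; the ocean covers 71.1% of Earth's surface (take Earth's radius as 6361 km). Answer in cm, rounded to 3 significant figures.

≈ 0.431 cm

Korik: 0.922 × 1890 km³ × (919/1027) = 1559 km³ of water.
Spread over 3.62×10^14 m² of ocean, Δh = 1.559×10^12 / 3.62×10^14 = 4.31×10^-3 m = 0.431 cm.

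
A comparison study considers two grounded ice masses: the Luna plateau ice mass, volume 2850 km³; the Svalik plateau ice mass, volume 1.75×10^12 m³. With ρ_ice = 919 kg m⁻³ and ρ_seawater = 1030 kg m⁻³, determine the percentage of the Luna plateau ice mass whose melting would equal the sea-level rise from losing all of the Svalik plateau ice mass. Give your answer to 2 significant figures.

Equal sea-level rise means equal mass of meltwater, i.e. equal mass of ice lost.
Ice mass of Svalik: 1.608×10^15 kg; ice mass of Luna: 2.619×10^15 kg.
Fraction required = 1.608×10^15 / 2.619×10^15 = 0.614 → 61 %.

≈ 61 %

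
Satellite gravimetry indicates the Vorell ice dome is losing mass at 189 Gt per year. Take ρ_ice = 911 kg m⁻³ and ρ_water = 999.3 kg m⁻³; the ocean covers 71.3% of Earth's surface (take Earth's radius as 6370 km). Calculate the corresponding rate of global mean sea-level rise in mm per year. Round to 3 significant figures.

≈ 0.520 mm/yr

ρ_w = 999.3 kg m⁻³. Annual water volume added = 189 Gt / ρ_w = 1.890×10^14 kg / 999.3 kg m⁻³ = 1.891×10^11 m³.
Δh per year = 1.891×10^11 / 3.64×10^14 = 5.20×10^-4 m = 0.520 mm.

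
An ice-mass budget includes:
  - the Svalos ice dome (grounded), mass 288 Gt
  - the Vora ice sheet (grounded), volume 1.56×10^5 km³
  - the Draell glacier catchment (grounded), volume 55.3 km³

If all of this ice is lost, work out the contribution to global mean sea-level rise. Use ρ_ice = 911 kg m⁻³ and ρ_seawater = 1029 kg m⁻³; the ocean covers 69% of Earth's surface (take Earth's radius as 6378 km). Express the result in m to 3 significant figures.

Svalos: 288 Gt = 2.880×10^14 kg; dividing by ρ_w = 1029 kg m⁻³ gives 2.799×10^11 m³ of water.
Vora: 1.56×10^5 km³ × (911/1029) = 1.381×10^5 km³ of water.
Draell: 55.3 km³ × (911/1029) = 48.96 km³ of water.
Total added water ≈ 1.384×10^14 m³ over 3.53×10^14 m² → Δh = 0.392 m.

≈ 0.392 m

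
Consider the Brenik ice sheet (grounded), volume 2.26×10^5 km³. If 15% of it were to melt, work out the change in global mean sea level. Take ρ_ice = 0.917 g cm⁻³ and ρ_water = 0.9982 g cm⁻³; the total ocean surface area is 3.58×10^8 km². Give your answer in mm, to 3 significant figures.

Brenik: 0.15 × 2.26×10^5 km³ × (917/998.2) = 3.114×10^4 km³ of water.
Spread over 3.58×10^14 m² of ocean, Δh = 3.114×10^13 / 3.58×10^14 = 0.0870 m = 87.0 mm.

≈ 87.0 mm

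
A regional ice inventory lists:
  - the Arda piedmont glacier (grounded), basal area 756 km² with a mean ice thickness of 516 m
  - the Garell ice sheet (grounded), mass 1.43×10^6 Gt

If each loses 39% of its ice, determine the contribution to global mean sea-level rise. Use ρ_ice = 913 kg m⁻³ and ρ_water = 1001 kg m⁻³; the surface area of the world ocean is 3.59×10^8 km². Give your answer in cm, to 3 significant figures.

Arda: ice volume = 756 km² × 516 m = 390.1 km³; 0.39 × 390.1 × (913/1001) = 138.8 km³ of water.
Garell: 0.39 × 1.43×10^6 Gt = 5.577×10^17 kg; dividing by ρ_w = 1001 kg m⁻³ gives 5.571×10^14 m³ of water.
Total added water ≈ 5.573×10^14 m³ over 3.59×10^14 m² → Δh = 1.55 m = 155 cm.

≈ 155 cm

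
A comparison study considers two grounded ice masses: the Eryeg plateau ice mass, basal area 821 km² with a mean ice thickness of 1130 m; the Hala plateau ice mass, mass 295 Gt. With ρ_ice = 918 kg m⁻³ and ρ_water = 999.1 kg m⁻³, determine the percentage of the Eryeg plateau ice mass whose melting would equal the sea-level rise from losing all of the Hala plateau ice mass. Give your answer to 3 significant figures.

Equal sea-level rise means equal mass of meltwater, i.e. equal mass of ice lost.
Ice mass of Hala: 2.950×10^14 kg; ice mass of Eryeg: 8.517×10^14 kg.
Fraction required = 2.950×10^14 / 8.517×10^14 = 0.346 → 34.6 %.

≈ 34.6 %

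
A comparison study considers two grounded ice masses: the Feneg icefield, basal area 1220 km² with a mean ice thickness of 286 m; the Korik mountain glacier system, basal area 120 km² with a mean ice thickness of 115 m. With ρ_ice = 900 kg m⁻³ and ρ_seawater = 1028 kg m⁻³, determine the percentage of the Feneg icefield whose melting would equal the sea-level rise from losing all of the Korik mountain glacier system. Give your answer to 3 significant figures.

≈ 3.96 %

Equal sea-level rise means equal mass of meltwater, i.e. equal mass of ice lost.
Ice mass of Korik: 1.242×10^13 kg; ice mass of Feneg: 3.140×10^14 kg.
Fraction required = 1.242×10^13 / 3.140×10^14 = 0.0396 → 3.96 %.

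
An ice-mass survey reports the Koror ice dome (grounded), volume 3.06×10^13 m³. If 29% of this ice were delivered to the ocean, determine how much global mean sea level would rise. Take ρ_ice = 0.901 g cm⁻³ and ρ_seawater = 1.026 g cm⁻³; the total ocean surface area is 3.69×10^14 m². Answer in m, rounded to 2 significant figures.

Koror: 0.29 × 3.06×10^13 m³ × (901/1026) = 7.793×10^12 m³ of water.
Spread over 3.69×10^14 m² of ocean, Δh = 7.793×10^12 / 3.69×10^14 = 0.0211 m.

≈ 0.021 m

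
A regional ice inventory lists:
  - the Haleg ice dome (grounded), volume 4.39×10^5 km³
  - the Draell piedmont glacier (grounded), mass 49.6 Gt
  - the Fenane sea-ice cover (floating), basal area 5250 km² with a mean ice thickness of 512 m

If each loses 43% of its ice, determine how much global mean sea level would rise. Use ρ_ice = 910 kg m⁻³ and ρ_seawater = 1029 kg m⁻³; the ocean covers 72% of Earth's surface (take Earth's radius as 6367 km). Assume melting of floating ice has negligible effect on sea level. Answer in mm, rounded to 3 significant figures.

≈ 455 mm

Haleg: 0.43 × 4.39×10^5 km³ × (910/1029) = 1.669×10^5 km³ of water.
Draell: 0.43 × 49.6 Gt = 2.133×10^13 kg; dividing by ρ_w = 1029 kg m⁻³ gives 2.073×10^10 m³ of water.
The Fenane sea-ice cover is floating and already displaces its own weight of water, so its melt adds essentially nothing to sea level.
Total added water ≈ 1.670×10^14 m³ over 3.67×10^14 m² → Δh = 0.455 m = 455 mm.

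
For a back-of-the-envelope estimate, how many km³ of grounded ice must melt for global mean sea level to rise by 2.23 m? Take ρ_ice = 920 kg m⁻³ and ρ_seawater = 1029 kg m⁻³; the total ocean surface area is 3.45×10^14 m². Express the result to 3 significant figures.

Required water volume = Δh × A = 2.23 m × 3.45×10^14 m² = 7.694×10^14 m³ = 7.694×10^5 km³.
Ice volume = water volume × ρ_w/ρ_ice = 7.694×10^5 × 1029/920 = 8.61×10^5 km³.

≈ 8.61×10^5 km³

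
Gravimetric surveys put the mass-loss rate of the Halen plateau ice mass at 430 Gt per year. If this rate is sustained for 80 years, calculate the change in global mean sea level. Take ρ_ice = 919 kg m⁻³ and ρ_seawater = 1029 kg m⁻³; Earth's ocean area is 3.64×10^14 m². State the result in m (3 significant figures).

≈ 0.0918 m

Total mass lost = 430 Gt/yr × 80 yr = 3.440×10^4 Gt = 3.440×10^16 kg.
ρ_w = 1029 kg m⁻³, so water volume = 3.440×10^16 / 1029 = 3.343×10^13 m³.
Δh = 3.343×10^13 / 3.64×10^14 = 0.0918 m.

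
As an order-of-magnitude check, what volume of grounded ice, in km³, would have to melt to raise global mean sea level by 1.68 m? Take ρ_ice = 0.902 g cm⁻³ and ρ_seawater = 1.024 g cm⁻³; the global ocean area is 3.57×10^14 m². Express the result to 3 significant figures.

Required water volume = Δh × A = 1.68 m × 3.57×10^14 m² = 5.998×10^14 m³ = 5.998×10^5 km³.
Ice volume = water volume × ρ_w/ρ_ice = 5.998×10^5 × 1024/902 = 6.81×10^5 km³.

≈ 6.81×10^5 km³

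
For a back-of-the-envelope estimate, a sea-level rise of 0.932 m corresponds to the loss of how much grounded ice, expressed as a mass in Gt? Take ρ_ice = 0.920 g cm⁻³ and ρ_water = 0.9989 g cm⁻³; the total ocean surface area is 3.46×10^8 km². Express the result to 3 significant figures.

≈ 3.22×10^5 Gt

Required water volume = Δh × A = 0.932 m × 3.46×10^14 m² = 3.225×10^14 m³.
ρ_w = 0.9989 g cm⁻³ = 998.9 kg m⁻³, so the mass of water = 3.225×10^14 m³ × 998.9 kg m⁻³ = 3.221×10^17 kg = 3.22×10^5 Gt (and the same mass of ice, by conservation).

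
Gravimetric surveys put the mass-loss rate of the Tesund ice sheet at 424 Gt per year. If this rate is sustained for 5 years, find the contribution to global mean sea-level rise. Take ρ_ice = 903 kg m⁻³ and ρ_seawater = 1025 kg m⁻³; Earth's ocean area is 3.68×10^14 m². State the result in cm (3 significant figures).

≈ 0.562 cm

Total mass lost = 424 Gt/yr × 5 yr = 2120 Gt = 2.120×10^15 kg.
ρ_w = 1025 kg m⁻³, so water volume = 2.120×10^15 / 1025 = 2.068×10^12 m³.
Δh = 2.068×10^12 / 3.68×10^14 = 5.62×10^-3 m = 0.562 cm.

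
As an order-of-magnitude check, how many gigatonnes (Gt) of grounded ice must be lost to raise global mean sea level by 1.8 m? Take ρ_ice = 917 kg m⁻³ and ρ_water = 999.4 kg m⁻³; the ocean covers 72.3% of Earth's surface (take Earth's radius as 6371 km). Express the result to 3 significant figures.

Required water volume = Δh × A = 1.8 m × 3.69×10^14 m² = 6.638×10^14 m³.
ρ_w = 999.4 kg m⁻³, so the mass of water = 6.638×10^14 m³ × 999.4 kg m⁻³ = 6.634×10^17 kg = 6.63×10^5 Gt (and the same mass of ice, by conservation).

≈ 6.63×10^5 Gt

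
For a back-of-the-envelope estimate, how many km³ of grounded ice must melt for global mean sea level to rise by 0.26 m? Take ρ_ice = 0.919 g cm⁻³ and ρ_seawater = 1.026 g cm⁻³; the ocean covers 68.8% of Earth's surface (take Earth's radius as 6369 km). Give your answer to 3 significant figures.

≈ 1.02×10^5 km³

Required water volume = Δh × A = 0.26 m × 3.51×10^14 m² = 9.118×10^13 m³ = 9.118×10^4 km³.
Ice volume = water volume × ρ_w/ρ_ice = 9.118×10^4 × 1026/919 = 1.02×10^5 km³.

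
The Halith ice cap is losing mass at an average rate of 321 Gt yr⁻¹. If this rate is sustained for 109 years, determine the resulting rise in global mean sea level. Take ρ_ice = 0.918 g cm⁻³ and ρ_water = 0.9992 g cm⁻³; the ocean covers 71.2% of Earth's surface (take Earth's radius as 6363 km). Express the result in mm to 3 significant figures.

≈ 96.7 mm

Total mass lost = 321 Gt/yr × 109 yr = 3.499×10^4 Gt = 3.499×10^16 kg.
ρ_w = 0.9992 g cm⁻³ = 999.2 kg m⁻³, so water volume = 3.499×10^16 / 999.2 = 3.502×10^13 m³.
Δh = 3.502×10^13 / 3.62×10^14 = 0.0967 m = 96.7 mm.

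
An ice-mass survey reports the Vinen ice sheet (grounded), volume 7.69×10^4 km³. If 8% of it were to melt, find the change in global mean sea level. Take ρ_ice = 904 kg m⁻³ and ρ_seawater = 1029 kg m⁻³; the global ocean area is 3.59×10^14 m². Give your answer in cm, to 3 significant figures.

≈ 1.51 cm

Vinen: 0.08 × 7.69×10^4 km³ × (904/1029) = 5405 km³ of water.
Spread over 3.59×10^14 m² of ocean, Δh = 5.405×10^12 / 3.59×10^14 = 0.0151 m = 1.51 cm.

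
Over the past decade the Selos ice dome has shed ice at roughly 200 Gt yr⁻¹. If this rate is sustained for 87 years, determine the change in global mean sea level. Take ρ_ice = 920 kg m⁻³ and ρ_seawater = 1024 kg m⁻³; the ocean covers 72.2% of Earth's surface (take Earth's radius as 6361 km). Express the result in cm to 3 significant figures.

≈ 4.63 cm

Total mass lost = 200 Gt/yr × 87 yr = 1.740×10^4 Gt = 1.740×10^16 kg.
ρ_w = 1024 kg m⁻³, so water volume = 1.740×10^16 / 1024 = 1.699×10^13 m³.
Δh = 1.699×10^13 / 3.67×10^14 = 0.0463 m = 4.63 cm.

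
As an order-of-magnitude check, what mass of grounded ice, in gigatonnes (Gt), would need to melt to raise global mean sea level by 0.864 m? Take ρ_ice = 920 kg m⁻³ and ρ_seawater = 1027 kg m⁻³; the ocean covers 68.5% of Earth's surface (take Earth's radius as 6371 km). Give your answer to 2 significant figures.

Required water volume = Δh × A = 0.864 m × 3.49×10^14 m² = 3.019×10^14 m³.
ρ_w = 1027 kg m⁻³, so the mass of water = 3.019×10^14 m³ × 1027 kg m⁻³ = 3.100×10^17 kg = 3.1×10^5 Gt (and the same mass of ice, by conservation).

≈ 3.1×10^5 Gt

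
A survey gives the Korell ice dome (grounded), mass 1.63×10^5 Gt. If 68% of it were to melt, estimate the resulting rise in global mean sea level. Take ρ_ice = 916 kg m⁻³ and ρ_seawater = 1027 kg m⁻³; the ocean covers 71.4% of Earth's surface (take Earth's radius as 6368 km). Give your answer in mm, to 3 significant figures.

Korell: 0.68 × 1.63×10^5 Gt = 1.108×10^17 kg; dividing by ρ_w = 1027 kg m⁻³ gives 1.079×10^14 m³ of water.
Spread over 3.64×10^14 m² of ocean, Δh = 1.079×10^14 / 3.64×10^14 = 0.297 m = 297 mm.

≈ 297 mm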